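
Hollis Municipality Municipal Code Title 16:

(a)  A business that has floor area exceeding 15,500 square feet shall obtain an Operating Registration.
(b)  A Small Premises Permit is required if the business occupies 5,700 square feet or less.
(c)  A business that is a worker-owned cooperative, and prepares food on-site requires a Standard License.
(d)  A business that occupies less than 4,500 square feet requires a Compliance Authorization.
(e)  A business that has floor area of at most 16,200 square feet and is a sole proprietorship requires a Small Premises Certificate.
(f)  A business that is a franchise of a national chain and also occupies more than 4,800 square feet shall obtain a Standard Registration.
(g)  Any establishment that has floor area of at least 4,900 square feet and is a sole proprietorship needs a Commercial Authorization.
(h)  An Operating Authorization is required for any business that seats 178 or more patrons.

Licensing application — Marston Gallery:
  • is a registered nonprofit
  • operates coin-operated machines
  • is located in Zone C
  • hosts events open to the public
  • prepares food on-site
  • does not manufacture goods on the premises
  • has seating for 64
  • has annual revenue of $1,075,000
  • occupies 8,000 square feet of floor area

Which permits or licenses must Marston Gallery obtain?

None

(a) floor area 8,000 square feet ≤ 15,500 square feet → Operating Registration not required.
(b) floor area 8,000 square feet > 5,700 square feet → Small Premises Permit not required.
(c) is a registered nonprofit (not: is a worker-owned cooperative); prepares food on-site → Standard License not required.
(d) floor area 8,000 square feet ≥ 4,500 square feet → Compliance Authorization not required.
(e) floor area 8,000 square feet ≤ 16,200 square feet; is a registered nonprofit (not: is a sole proprietorship) → Small Premises Certificate not required.
(f) is a registered nonprofit (not: is a franchise of a national chain); floor area 8,000 square feet > 4,800 square feet → Standard Registration not required.
(g) floor area 8,000 square feet ≥ 4,900 square feet; is a registered nonprofit (not: is a sole proprietorship) → Commercial Authorization not required.
(h) seating 64 < 178 → Operating Authorization not required.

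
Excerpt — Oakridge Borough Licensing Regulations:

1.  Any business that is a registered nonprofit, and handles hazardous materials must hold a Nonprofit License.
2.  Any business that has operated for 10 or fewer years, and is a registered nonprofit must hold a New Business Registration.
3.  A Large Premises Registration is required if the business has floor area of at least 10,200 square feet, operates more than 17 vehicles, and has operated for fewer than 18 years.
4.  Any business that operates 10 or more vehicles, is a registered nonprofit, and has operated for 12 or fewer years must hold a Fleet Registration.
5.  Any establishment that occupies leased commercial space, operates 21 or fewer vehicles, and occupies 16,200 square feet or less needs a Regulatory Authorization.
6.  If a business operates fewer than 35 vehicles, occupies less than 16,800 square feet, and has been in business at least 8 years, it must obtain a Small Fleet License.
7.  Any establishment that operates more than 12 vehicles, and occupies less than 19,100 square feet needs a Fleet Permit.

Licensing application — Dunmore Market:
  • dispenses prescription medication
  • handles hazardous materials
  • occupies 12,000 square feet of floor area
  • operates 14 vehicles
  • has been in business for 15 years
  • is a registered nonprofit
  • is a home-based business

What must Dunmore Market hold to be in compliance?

1. is a registered nonprofit; handles hazardous materials → Nonprofit License required.
2. years in business 15 > 10; is a registered nonprofit → New Business Registration not required.
3. floor area 12,000 square feet ≥ 10,200 square feet; vehicles 14 ≤ 17; years in business 15 < 18 → Large Premises Registration not required.
4. vehicles 14 ≥ 10; is a registered nonprofit; years in business 15 > 12 → Fleet Registration not required.
5. is a home-based business (not: occupies leased commercial space); vehicles 14 ≤ 21; floor area 12,000 square feet ≤ 16,200 square feet → Regulatory Authorization not required.
6. vehicles 14 < 35; floor area 12,000 square feet < 16,800 square feet; years in business 15 ≥ 8 → Small Fleet License required.
7. vehicles 14 > 12; floor area 12,000 square feet < 19,100 square feet → Fleet Permit required.

Fleet Permit, Nonprofit License, Small Fleet License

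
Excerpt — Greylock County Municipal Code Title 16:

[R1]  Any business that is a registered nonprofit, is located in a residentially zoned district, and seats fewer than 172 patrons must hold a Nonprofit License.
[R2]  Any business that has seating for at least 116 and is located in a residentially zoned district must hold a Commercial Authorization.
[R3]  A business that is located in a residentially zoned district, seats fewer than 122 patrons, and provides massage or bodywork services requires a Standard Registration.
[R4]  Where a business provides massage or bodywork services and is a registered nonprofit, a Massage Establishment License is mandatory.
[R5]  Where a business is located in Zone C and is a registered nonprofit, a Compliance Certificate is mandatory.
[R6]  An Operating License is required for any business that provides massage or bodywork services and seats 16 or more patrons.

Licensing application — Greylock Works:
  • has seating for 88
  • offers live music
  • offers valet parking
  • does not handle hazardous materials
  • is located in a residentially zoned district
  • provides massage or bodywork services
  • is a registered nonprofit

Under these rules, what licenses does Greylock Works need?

[R1] is a registered nonprofit; is located in a residentially zoned district; seating 88 < 172 → Nonprofit License required.
[R2] seating 88 < 116; is located in a residentially zoned district → Commercial Authorization not required.
[R3] is located in a residentially zoned district; seating 88 < 122; provides massage or bodywork services → Standard Registration required.
[R4] provides massage or bodywork services; is a registered nonprofit → Massage Establishment License required.
[R5] is located in a residentially zoned district (not: is located in Zone C); is a registered nonprofit → Compliance Certificate not required.
[R6] provides massage or bodywork services; seating 88 ≥ 16 → Operating License required.

Massage Establishment License, Nonprofit License, Operating License, Standard Registration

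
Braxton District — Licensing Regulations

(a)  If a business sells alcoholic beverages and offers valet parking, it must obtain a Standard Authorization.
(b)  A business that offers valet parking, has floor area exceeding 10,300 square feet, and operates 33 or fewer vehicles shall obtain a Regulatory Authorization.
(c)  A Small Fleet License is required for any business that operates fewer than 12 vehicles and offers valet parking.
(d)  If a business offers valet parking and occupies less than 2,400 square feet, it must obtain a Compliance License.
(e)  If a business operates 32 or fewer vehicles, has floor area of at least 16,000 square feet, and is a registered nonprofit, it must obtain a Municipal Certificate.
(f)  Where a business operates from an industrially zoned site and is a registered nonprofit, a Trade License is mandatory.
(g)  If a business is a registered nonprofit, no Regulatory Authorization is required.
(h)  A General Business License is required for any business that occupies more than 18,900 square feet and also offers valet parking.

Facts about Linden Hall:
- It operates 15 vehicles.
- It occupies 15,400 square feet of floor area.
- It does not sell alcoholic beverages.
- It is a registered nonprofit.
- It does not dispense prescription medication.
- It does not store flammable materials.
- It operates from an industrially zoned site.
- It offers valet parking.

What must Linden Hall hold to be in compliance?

(a) does not sell alcoholic beverages; offers valet parking → Standard Authorization not required.
(b) offers valet parking; floor area 15,400 square feet > 10,300 square feet; vehicles 15 ≤ 33 → Regulatory Authorization required.
(c) vehicles 15 ≥ 12; offers valet parking → Small Fleet License not required.
(d) offers valet parking; floor area 15,400 square feet ≥ 2,400 square feet → Compliance License not required.
(e) vehicles 15 ≤ 32; floor area 15,400 square feet < 16,000 square feet; is a registered nonprofit → Municipal Certificate not required.
(f) operates from an industrially zoned site; is a registered nonprofit → Trade License required.
(g) is a registered nonprofit → exempt from Regulatory Authorization.
(h) floor area 15,400 square feet ≤ 18,900 square feet; offers valet parking → General Business License not required.

Trade License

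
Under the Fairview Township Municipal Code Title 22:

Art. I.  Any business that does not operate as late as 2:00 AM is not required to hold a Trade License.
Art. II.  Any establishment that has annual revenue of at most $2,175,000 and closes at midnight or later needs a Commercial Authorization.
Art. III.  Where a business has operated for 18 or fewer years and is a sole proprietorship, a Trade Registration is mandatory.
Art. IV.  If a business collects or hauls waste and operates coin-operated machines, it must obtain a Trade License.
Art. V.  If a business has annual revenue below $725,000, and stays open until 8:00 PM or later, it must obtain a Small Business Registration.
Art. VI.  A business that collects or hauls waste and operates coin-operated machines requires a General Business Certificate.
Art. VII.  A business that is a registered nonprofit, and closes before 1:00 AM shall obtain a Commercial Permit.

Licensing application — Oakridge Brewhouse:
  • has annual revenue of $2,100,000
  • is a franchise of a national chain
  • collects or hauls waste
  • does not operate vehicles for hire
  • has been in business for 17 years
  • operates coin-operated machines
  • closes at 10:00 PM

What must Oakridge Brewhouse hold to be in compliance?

General Business Certificate

Art. I. closes 10:00 PM, at/before 2:00 AM → exempt from Trade License.
Art. II. revenue $2,100,000 ≤ $2,175,000; closes 10:00 PM, at/before midnight → Commercial Authorization not required.
Art. III. years in business 17 ≤ 18; is a franchise of a national chain (not: is a sole proprietorship) → Trade Registration not required.
Art. IV. collects or hauls waste; operates coin-operated machines → Trade License required.
Art. V. revenue $2,100,000 ≥ $725,000; closes 10:00 PM, after 8:00 PM → Small Business Registration not required.
Art. VI. collects or hauls waste; operates coin-operated machines → General Business Certificate required.
Art. VII. is a franchise of a national chain (not: is a registered nonprofit); closes 10:00 PM, at/before 1:00 AM → Commercial Permit not required.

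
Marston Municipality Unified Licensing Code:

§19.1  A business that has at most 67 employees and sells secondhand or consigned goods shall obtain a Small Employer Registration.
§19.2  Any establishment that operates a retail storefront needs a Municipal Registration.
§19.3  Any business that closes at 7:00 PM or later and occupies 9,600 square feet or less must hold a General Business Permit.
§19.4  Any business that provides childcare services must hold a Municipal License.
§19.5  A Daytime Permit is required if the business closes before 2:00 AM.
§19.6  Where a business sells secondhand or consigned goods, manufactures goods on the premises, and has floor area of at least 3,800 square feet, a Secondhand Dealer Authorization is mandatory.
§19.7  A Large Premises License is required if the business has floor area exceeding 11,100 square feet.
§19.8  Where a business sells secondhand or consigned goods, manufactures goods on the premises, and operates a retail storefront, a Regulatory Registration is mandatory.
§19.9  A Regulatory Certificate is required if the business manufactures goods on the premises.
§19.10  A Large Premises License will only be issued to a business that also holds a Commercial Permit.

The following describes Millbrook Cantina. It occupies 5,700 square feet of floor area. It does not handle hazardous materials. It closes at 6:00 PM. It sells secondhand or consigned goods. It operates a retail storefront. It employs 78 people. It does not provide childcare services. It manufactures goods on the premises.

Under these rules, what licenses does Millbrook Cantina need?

§19.1 employees 78 > 67; sells secondhand or consigned goods → Small Employer Registration not required.
§19.2 operates a retail storefront → Municipal Registration required.
§19.3 closes 6:00 PM, at/before 7:00 PM; floor area 5,700 square feet ≤ 9,600 square feet → General Business Permit not required.
§19.4 does not provide childcare services → Municipal License not required.
§19.5 closes 6:00 PM, at/before 2:00 AM → Daytime Permit required.
§19.6 sells secondhand or consigned goods; manufactures goods on the premises; floor area 5,700 square feet ≥ 3,800 square feet → Secondhand Dealer Authorization required.
§19.7 floor area 5,700 square feet ≤ 11,100 square feet → Large Premises License not required.
§19.8 sells secondhand or consigned goods; manufactures goods on the premises; operates a retail storefront → Regulatory Registration required.
§19.9 manufactures goods on the premises → Regulatory Certificate required.
§19.10 Large Premises License is not required → no effect.

Daytime Permit, Municipal Registration, Regulatory Certificate, Regulatory Registration, Secondhand Dealer Authorization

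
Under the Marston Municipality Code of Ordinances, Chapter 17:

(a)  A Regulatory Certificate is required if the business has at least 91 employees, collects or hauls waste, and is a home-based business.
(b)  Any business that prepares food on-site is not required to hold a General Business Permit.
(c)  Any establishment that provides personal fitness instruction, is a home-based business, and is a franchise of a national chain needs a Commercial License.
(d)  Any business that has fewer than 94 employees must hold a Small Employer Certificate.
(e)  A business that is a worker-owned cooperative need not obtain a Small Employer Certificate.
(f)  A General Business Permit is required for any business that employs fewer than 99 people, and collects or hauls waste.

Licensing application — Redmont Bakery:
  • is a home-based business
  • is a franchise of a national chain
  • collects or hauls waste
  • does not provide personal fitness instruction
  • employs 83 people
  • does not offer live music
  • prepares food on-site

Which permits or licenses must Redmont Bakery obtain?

(a) employees 83 < 91; collects or hauls waste; is a home-based business → Regulatory Certificate not required.
(b) prepares food on-site → exempt from General Business Permit.
(c) does not provide personal fitness instruction; is a home-based business; is a franchise of a national chain → Commercial License not required.
(d) employees 83 < 94 → Small Employer Certificate required.
(e) is a franchise of a national chain (not: is a worker-owned cooperative) → Small Employer Certificate exemption does not apply.
(f) employees 83 < 99; collects or hauls waste → General Business Permit required.

Small Employer Certificate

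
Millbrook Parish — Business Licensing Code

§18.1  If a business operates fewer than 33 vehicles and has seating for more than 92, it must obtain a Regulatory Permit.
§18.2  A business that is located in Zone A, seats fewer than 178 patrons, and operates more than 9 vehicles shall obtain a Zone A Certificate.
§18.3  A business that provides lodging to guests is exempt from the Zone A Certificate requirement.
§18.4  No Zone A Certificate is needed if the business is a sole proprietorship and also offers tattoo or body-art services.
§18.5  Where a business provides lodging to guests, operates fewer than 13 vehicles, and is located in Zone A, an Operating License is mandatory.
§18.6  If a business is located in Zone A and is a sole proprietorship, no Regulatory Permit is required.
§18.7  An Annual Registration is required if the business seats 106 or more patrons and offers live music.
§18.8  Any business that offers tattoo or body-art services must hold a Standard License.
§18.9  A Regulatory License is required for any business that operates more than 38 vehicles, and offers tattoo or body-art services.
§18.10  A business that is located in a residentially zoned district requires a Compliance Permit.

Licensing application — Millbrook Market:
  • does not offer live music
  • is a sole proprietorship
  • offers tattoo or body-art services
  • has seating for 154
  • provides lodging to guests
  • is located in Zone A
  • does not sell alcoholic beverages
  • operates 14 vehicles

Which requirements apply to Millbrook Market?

§18.1 vehicles 14 < 33; seating 154 > 92 → Regulatory Permit required.
§18.2 is located in Zone A; seating 154 < 178; vehicles 14 > 9 → Zone A Certificate required.
§18.3 provides lodging to guests → exempt from Zone A Certificate.
§18.4 is a sole proprietorship; offers tattoo or body-art services → exempt from Zone A Certificate.
§18.5 provides lodging to guests; vehicles 14 ≥ 13; is located in Zone A → Operating License not required.
§18.6 is located in Zone A; is a sole proprietorship → exempt from Regulatory Permit.
§18.7 seating 154 ≥ 106; does not offer live music → Annual Registration not required.
§18.8 offers tattoo or body-art services → Standard License required.
§18.9 vehicles 14 ≤ 38; offers tattoo or body-art services → Regulatory License not required.
§18.10 is located in Zone A (not: is located in a residentially zoned district) → Compliance Permit not required.

Standard License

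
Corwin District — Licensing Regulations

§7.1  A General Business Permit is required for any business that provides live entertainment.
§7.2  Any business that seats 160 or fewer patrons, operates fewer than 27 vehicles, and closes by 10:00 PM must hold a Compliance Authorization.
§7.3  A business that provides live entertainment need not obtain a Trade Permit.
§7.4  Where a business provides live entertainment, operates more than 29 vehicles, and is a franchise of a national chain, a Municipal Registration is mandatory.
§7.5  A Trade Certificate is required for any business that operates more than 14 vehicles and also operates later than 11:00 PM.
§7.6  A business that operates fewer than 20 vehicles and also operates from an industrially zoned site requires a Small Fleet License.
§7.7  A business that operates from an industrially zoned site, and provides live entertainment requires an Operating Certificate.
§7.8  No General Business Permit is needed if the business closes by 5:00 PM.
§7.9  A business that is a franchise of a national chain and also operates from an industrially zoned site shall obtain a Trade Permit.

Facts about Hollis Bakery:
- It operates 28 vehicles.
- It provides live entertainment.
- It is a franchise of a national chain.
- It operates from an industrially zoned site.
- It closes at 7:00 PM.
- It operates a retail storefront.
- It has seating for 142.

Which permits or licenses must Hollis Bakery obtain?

General Business Permit, Operating Certificate

§7.1 provides live entertainment → General Business Permit required.
§7.2 seating 142 ≤ 160; vehicles 28 ≥ 27; closes 7:00 PM, at/before 10:00 PM → Compliance Authorization not required.
§7.3 provides live entertainment → exempt from Trade Permit.
§7.4 provides live entertainment; vehicles 28 ≤ 29; is a franchise of a national chain → Municipal Registration not required.
§7.5 vehicles 28 > 14; closes 7:00 PM, at/before 11:00 PM → Trade Certificate not required.
§7.6 vehicles 28 ≥ 20; operates from an industrially zoned site → Small Fleet License not required.
§7.7 operates from an industrially zoned site; provides live entertainment → Operating Certificate required.
§7.8 closes 7:00 PM, after 5:00 PM → General Business Permit exemption does not apply.
§7.9 is a franchise of a national chain; operates from an industrially zoned site → Trade Permit required.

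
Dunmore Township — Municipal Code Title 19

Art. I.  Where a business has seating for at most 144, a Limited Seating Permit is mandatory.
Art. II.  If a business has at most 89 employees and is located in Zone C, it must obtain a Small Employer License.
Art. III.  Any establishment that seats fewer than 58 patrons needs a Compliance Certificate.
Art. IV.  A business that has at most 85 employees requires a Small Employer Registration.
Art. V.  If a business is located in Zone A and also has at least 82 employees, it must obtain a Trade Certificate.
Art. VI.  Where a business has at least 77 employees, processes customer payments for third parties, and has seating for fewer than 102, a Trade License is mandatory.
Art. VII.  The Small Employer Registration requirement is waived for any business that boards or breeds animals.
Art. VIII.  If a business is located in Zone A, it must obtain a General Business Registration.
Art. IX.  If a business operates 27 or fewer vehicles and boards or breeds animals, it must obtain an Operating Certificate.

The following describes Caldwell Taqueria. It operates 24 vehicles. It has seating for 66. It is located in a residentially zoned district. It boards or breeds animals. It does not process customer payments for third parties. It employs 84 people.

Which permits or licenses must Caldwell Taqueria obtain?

Art. I. seating 66 ≤ 144 → Limited Seating Permit required.
Art. II. employees 84 ≤ 89; is located in a residentially zoned district (not: is located in Zone C) → Small Employer License not required.
Art. III. seating 66 ≥ 58 → Compliance Certificate not required.
Art. IV. employees 84 ≤ 85 → Small Employer Registration required.
Art. V. is located in a residentially zoned district (not: is located in Zone A); employees 84 ≥ 82 → Trade Certificate not required.
Art. VI. employees 84 ≥ 77; does not process customer payments for third parties; seating 66 < 102 → Trade License not required.
Art. VII. boards or breeds animals → exempt from Small Employer Registration.
Art. VIII. is located in a residentially zoned district (not: is located in Zone A) → General Business Registration not required.
Art. IX. vehicles 24 ≤ 27; boards or breeds animals → Operating Certificate required.

Limited Seating Permit, Operating Certificate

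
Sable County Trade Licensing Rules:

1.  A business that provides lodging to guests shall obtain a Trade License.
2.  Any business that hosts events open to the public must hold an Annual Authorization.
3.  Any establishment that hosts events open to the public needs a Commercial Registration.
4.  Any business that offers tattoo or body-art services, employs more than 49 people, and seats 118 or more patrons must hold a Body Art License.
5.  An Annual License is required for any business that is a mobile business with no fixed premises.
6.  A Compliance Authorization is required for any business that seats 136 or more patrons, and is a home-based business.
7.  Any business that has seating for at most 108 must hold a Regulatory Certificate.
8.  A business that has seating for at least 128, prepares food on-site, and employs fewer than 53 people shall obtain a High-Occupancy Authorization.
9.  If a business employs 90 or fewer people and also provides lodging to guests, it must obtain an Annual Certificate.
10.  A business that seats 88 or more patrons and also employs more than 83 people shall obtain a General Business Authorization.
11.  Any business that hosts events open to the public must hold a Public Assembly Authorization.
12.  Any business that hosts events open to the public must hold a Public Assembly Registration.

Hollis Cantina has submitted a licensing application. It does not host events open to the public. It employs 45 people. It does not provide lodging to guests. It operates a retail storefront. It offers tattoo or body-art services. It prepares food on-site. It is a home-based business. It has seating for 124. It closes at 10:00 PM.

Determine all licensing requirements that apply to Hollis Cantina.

1. does not provide lodging to guests → Trade License not required.
2. does not host events open to the public → Annual Authorization not required.
3. does not host events open to the public → Commercial Registration not required.
4. offers tattoo or body-art services; employees 45 ≤ 49; seating 124 ≥ 118 → Body Art License not required.
5. is a home-based business (not: is a mobile business with no fixed premises) → Annual License not required.
6. seating 124 < 136; is a home-based business → Compliance Authorization not required.
7. seating 124 > 108 → Regulatory Certificate not required.
8. seating 124 < 128; prepares food on-site; employees 45 < 53 → High-Occupancy Authorization not required.
9. employees 45 ≤ 90; does not provide lodging to guests → Annual Certificate not required.
10. seating 124 ≥ 88; employees 45 ≤ 83 → General Business Authorization not required.
11. does not host events open to the public → Public Assembly Authorization not required.
12. does not host events open to the public → Public Assembly Registration not required.

None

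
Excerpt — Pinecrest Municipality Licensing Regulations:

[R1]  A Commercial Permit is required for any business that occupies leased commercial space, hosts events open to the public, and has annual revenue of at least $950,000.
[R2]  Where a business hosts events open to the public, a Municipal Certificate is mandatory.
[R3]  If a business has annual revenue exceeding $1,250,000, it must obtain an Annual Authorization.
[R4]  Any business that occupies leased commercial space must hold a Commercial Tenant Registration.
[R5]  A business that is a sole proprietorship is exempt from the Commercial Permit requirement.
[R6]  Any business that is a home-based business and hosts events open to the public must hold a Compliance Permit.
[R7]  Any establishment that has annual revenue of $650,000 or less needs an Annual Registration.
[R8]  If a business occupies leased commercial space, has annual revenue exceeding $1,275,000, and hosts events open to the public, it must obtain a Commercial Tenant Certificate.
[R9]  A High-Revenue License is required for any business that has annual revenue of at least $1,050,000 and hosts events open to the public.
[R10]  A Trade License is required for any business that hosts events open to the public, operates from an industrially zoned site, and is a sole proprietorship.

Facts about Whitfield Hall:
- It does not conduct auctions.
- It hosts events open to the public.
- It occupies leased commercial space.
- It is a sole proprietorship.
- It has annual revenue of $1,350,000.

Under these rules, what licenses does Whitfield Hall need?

[R1] occupies leased commercial space; hosts events open to the public; revenue $1,350,000 ≥ $950,000 → Commercial Permit required.
[R2] hosts events open to the public → Municipal Certificate required.
[R3] revenue $1,350,000 > $1,250,000 → Annual Authorization required.
[R4] occupies leased commercial space → Commercial Tenant Registration required.
[R5] is a sole proprietorship → exempt from Commercial Permit.
[R6] occupies leased commercial space (not: is a home-based business); hosts events open to the public → Compliance Permit not required.
[R7] revenue $1,350,000 > $650,000 → Annual Registration not required.
[R8] occupies leased commercial space; revenue $1,350,000 > $1,275,000; hosts events open to the public → Commercial Tenant Certificate required.
[R9] revenue $1,350,000 ≥ $1,050,000; hosts events open to the public → High-Revenue License required.
[R10] hosts events open to the public; occupies leased commercial space (not: operates from an industrially zoned site); is a sole proprietorship → Trade License not required.

Annual Authorization, Commercial Tenant Certificate, Commercial Tenant Registration, High-Revenue License, Municipal Certificate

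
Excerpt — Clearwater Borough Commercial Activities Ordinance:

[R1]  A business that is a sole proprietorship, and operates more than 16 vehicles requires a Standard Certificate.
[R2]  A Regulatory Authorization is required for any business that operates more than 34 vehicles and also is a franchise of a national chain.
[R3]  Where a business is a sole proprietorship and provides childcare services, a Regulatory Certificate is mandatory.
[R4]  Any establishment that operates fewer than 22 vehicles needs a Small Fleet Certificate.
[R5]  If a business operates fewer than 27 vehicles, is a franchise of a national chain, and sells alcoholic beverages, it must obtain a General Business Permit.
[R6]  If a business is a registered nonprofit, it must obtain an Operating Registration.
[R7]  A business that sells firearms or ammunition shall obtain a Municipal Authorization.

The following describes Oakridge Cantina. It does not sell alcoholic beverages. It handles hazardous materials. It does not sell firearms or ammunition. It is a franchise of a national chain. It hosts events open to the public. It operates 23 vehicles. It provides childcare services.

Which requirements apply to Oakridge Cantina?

[R1] is a franchise of a national chain (not: is a sole proprietorship); vehicles 23 > 16 → Standard Certificate not required.
[R2] vehicles 23 ≤ 34; is a franchise of a national chain → Regulatory Authorization not required.
[R3] is a franchise of a national chain (not: is a sole proprietorship); provides childcare services → Regulatory Certificate not required.
[R4] vehicles 23 ≥ 22 → Small Fleet Certificate not required.
[R5] vehicles 23 < 27; is a franchise of a national chain; does not sell alcoholic beverages → General Business Permit not required.
[R6] is a franchise of a national chain (not: is a registered nonprofit) → Operating Registration not required.
[R7] does not sell firearms or ammunition → Municipal Authorization not required.

None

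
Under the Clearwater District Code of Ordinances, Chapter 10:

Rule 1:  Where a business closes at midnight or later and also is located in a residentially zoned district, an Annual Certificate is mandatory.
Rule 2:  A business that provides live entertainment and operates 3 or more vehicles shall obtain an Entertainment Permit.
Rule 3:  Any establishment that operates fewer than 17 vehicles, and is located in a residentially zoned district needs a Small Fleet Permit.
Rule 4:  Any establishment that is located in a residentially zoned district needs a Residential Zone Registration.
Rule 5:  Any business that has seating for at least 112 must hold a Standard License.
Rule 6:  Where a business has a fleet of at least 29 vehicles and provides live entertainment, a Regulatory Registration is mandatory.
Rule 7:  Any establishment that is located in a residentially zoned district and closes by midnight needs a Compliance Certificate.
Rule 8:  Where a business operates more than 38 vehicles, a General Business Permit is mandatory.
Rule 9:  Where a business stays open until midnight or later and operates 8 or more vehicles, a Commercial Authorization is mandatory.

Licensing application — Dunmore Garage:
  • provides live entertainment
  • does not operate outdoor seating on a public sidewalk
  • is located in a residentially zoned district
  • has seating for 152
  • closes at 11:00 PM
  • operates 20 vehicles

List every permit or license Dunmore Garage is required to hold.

Rule 1: closes 11:00 PM, at/before midnight; is located in a residentially zoned district → Annual Certificate not required.
Rule 2: provides live entertainment; vehicles 20 ≥ 3 → Entertainment Permit required.
Rule 3: vehicles 20 ≥ 17; is located in a residentially zoned district → Small Fleet Permit not required.
Rule 4: is located in a residentially zoned district → Residential Zone Registration required.
Rule 5: seating 152 ≥ 112 → Standard License required.
Rule 6: vehicles 20 < 29; provides live entertainment → Regulatory Registration not required.
Rule 7: is located in a residentially zoned district; closes 11:00 PM, at/before midnight → Compliance Certificate required.
Rule 8: vehicles 20 ≤ 38 → General Business Permit not required.
Rule 9: closes 11:00 PM, at/before midnight; vehicles 20 ≥ 8 → Commercial Authorization not required.

Compliance Certificate, Entertainment Permit, Residential Zone Registration, Standard License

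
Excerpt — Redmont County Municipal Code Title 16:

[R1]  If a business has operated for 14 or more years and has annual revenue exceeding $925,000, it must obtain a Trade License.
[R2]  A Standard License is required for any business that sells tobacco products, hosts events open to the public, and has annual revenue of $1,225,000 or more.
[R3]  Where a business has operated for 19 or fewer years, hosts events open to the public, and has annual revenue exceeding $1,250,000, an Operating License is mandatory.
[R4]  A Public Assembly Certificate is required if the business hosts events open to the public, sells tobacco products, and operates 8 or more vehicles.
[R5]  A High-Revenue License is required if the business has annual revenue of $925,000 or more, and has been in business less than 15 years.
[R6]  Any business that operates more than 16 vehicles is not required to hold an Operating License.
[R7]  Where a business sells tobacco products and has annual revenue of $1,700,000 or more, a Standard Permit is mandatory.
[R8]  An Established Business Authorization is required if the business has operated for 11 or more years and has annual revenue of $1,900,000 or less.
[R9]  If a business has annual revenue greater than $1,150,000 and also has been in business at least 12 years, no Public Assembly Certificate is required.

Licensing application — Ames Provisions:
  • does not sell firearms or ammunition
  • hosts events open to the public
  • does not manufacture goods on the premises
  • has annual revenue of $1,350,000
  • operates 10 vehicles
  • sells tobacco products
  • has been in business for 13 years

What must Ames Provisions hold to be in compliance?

Established Business Authorization, High-Revenue License, Operating License, Standard License

[R1] years in business 13 < 14; revenue $1,350,000 > $925,000 → Trade License not required.
[R2] sells tobacco products; hosts events open to the public; revenue $1,350,000 ≥ $1,225,000 → Standard License required.
[R3] years in business 13 ≤ 19; hosts events open to the public; revenue $1,350,000 > $1,250,000 → Operating License required.
[R4] hosts events open to the public; sells tobacco products; vehicles 10 ≥ 8 → Public Assembly Certificate required.
[R5] revenue $1,350,000 ≥ $925,000; years in business 13 < 15 → High-Revenue License required.
[R6] vehicles 10 ≤ 16 → Operating License exemption does not apply.
[R7] sells tobacco products; revenue $1,350,000 < $1,700,000 → Standard Permit not required.
[R8] years in business 13 ≥ 11; revenue $1,350,000 ≤ $1,900,000 → Established Business Authorization required.
[R9] revenue $1,350,000 > $1,150,000; years in business 13 ≥ 12 → exempt from Public Assembly Certificate.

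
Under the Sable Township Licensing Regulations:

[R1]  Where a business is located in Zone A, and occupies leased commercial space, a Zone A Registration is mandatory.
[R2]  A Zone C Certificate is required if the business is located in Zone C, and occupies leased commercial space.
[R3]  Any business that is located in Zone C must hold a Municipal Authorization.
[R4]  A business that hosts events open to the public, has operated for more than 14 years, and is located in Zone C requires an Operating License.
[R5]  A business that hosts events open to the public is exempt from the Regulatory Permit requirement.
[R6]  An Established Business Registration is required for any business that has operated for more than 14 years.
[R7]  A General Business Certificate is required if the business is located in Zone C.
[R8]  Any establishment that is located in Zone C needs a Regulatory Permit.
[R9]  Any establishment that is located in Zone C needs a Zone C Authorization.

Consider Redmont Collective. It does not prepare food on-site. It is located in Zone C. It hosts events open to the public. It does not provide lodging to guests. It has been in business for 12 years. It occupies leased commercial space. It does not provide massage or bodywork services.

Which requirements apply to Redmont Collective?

General Business Certificate, Municipal Authorization, Zone C Authorization, Zone C Certificate

[R1] is located in Zone C (not: is located in Zone A); occupies leased commercial space → Zone A Registration not required.
[R2] is located in Zone C; occupies leased commercial space → Zone C Certificate required.
[R3] is located in Zone C → Municipal Authorization required.
[R4] hosts events open to the public; years in business 12 ≤ 14; is located in Zone C → Operating License not required.
[R5] hosts events open to the public → exempt from Regulatory Permit.
[R6] years in business 12 ≤ 14 → Established Business Registration not required.
[R7] is located in Zone C → General Business Certificate required.
[R8] is located in Zone C → Regulatory Permit required.
[R9] is located in Zone C → Zone C Authorization required.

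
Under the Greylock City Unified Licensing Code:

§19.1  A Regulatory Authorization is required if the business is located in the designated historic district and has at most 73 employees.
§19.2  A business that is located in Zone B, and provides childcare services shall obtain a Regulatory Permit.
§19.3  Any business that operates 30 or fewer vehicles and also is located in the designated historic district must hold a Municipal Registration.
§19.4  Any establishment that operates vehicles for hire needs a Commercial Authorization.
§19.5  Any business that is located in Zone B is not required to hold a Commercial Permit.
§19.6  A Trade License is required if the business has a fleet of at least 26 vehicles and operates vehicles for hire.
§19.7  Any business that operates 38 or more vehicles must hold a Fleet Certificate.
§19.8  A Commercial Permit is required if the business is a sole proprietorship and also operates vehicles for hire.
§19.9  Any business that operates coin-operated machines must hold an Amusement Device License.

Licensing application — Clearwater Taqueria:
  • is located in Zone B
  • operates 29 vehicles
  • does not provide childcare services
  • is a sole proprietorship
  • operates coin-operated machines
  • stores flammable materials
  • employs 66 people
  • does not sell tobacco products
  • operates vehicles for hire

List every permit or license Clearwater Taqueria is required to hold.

§19.1 is located in Zone B (not: is located in the designated historic district); employees 66 ≤ 73 → Regulatory Authorization not required.
§19.2 is located in Zone B; does not provide childcare services → Regulatory Permit not required.
§19.3 vehicles 29 ≤ 30; is located in Zone B (not: is located in the designated historic district) → Municipal Registration not required.
§19.4 operates vehicles for hire → Commercial Authorization required.
§19.5 is located in Zone B → exempt from Commercial Permit.
§19.6 vehicles 29 ≥ 26; operates vehicles for hire → Trade License required.
§19.7 vehicles 29 < 38 → Fleet Certificate not required.
§19.8 is a sole proprietorship; operates vehicles for hire → Commercial Permit required.
§19.9 operates coin-operated machines → Amusement Device License required.

Amusement Device License, Commercial Authorization, Trade License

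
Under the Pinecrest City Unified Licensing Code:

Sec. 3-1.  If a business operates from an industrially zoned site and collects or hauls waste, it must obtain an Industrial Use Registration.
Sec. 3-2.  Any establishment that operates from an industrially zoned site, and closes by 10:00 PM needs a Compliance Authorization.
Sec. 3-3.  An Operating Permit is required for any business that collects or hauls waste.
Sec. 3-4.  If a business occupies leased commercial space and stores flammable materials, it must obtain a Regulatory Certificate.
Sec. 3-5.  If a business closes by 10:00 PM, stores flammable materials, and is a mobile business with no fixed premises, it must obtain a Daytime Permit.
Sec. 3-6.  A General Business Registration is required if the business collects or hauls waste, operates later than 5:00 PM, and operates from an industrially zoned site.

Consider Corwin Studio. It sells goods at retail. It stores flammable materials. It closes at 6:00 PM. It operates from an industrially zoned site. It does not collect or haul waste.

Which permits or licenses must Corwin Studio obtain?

Compliance Authorization

Sec. 3-1. operates from an industrially zoned site; does not collect or haul waste → Industrial Use Registration not required.
Sec. 3-2. operates from an industrially zoned site; closes 6:00 PM, at/before 10:00 PM → Compliance Authorization required.
Sec. 3-3. does not collect or haul waste → Operating Permit not required.
Sec. 3-4. operates from an industrially zoned site (not: occupies leased commercial space); stores flammable materials → Regulatory Certificate not required.
Sec. 3-5. closes 6:00 PM, at/before 10:00 PM; stores flammable materials; operates from an industrially zoned site (not: is a mobile business with no fixed premises) → Daytime Permit not required.
Sec. 3-6. does not collect or haul waste; closes 6:00 PM, after 5:00 PM; operates from an industrially zoned site → General Business Registration not required.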